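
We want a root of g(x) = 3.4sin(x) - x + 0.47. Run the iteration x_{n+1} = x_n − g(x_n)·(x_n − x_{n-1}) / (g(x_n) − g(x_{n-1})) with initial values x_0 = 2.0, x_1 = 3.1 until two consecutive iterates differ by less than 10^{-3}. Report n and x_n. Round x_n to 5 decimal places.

n = 5, x_n = 2.50129

g(2.0) = 1.5616113, g(3.1) = -2.4886257
x_2 = 3.1000000 − (-2.4886257)·(1.1000000)/(-4.0502370) = 2.4241165;  |Δ| = 0.6758835
g(2.4241165) = 0.2813329
x_3 = 2.4241165 − 0.2813329·(-0.6758835)/(2.7699587) = 2.4927631;  |Δ| = 0.0686466
g(2.4927631) = 0.0317012
x_4 = 2.4927631 − 0.0317012·(0.0686466)/(-0.2496317) = 2.5014807;  |Δ| = 0.0087176
g(2.5014807) = -0.0007108
x_5 = 2.5014807 − (-0.0007108)·(0.0087176)/(-0.0324120) = 2.5012895;  |Δ| = 0.0001912
|x_5 − x_4| = 0.0001912 < 10^{-3}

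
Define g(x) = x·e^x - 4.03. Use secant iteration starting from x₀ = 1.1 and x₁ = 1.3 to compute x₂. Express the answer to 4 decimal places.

1.1990

g(1.1) = -0.725417, g(1.3) = 0.740086
x₂ = 1.300000 − 0.740086·(1.300000 − 1.100000) / (0.740086 − (-0.725417)) = 1.300000 − (0.148017)/(1.465503) = 1.198999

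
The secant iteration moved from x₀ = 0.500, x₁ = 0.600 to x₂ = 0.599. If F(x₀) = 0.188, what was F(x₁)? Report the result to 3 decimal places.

The secant line through (0.500, 0.188) and (0.600, F(x₁)) crosses zero at x₂ = 0.599.
So (0.500, 0.188), (0.600, F(x₁)), (0.599, 0) are collinear:
F(x₁) = 0.188 · (0.600 − 0.599) / (0.500 − 0.599) = 0.188 · (0.00100)/(-0.09900) = -0.00190

-0.002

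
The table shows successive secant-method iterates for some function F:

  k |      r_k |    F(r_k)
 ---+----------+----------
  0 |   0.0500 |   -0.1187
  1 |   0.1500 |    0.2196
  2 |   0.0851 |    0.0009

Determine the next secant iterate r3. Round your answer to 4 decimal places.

r3 = 0.0851 − 0.0009·(0.0851 − 0.1500) / (0.0009 − 0.2196)
   = 0.0851 − (-0.000058)/(-0.218700) = 0.084833

0.0848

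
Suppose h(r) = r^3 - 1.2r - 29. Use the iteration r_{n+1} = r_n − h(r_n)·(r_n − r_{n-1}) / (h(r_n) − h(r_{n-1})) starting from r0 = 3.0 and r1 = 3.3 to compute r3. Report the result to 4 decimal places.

3.2022

h(3.0) = -5.600000, h(3.3) = 2.977000
r2 = 3.300000 − 2.977000·(3.300000 − 3.000000) / (2.977000 − (-5.600000)) = 3.300000 − (0.893100)/(8.577000) = 3.195873
h(3.195873) = -0.193675
r3 = 3.195873 − (-0.193675)·(3.195873 − 3.300000) / (-0.193675 − 2.977000) = 3.195873 − (0.020167)/(-3.170675) = 3.202233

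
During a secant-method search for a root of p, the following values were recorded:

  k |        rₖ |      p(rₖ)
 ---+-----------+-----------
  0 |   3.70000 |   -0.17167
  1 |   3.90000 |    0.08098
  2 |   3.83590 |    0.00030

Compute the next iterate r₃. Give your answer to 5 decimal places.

3.83566

r₃ = 3.83590 − 0.00030·(3.83590 − 3.90000) / (0.00030 − 0.08098)
   = 3.83590 − (-0.0000192)/(-0.0806800) = 3.8356617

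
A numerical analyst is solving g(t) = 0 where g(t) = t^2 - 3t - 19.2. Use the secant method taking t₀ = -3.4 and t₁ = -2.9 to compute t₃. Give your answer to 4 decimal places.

-3.1316

g(-3.4) = 2.560000, g(-2.9) = -2.090000
t₂ = -2.900000 − (-2.090000)·(-2.900000 − (-3.400000)) / (-2.090000 − 2.560000) = -2.900000 − (-1.045000)/(-4.650000) = -3.124731
g(-3.124731) = -0.061861
t₃ = -3.124731 − (-0.061861)·(-3.124731 − (-2.900000)) / (-0.061861 − (-2.090000)) = -3.124731 − (0.013902)/(2.028139) = -3.131586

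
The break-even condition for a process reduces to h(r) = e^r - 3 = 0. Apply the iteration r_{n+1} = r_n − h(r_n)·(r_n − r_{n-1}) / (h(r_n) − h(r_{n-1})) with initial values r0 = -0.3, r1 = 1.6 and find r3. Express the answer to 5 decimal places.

1.00683

h(-0.3) = -2.2591818, h(1.6) = 1.9530324
r2 = 1.6000000 − 1.9530324·(1.6000000 − (-0.3000000)) / (1.9530324 − (-2.2591818)) = 1.6000000 − (3.7107616)/(4.2122142) = 0.7190473
h(0.7190473) = -0.9475232
r3 = 0.7190473 − (-0.9475232)·(0.7190473 − 1.6000000) / (-0.9475232 − 1.9530324) = 0.7190473 − (0.8347231)/(-2.9005556) = 1.0068277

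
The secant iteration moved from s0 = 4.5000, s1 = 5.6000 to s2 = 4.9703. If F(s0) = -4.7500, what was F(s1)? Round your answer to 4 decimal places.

The secant line through (4.5000, -4.7500) and (5.6000, F(s1)) crosses zero at s2 = 4.9703.
So (4.5000, -4.7500), (5.6000, F(s1)), (4.9703, 0) are collinear:
F(s1) = -4.7500 · (5.6000 − 4.9703) / (4.5000 − 4.9703) = -4.7500 · (0.629700)/(-0.470300) = 6.359930

6.3599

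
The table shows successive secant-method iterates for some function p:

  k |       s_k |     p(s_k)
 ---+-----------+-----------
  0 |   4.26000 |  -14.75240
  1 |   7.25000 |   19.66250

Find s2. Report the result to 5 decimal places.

s2 = 7.25000 − 19.66250·(7.25000 − 4.26000) / (19.66250 − (-14.75240))
   = 7.25000 − (58.7908750)/(34.4149000) = 5.5417029

5.54170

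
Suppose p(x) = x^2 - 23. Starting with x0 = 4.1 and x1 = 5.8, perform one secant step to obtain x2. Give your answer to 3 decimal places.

4.725

p(4.1) = -6.19000, p(5.8) = 10.64000
x2 = 5.80000 − 10.64000·(5.80000 − 4.10000) / (10.64000 − (-6.19000)) = 5.80000 − (18.08800)/(16.83000) = 4.72525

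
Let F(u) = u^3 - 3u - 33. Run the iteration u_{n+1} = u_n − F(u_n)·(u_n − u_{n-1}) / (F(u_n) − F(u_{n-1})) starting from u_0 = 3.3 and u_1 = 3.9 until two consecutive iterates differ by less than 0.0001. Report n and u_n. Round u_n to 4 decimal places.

F(3.3) = -6.963000, F(3.9) = 14.619000
u_2 = 3.900000 − 14.619000·(0.600000)/(21.582000) = 3.493578;  |Δ| = 0.406422
F(3.493578) = -0.841310
u_3 = 3.493578 − (-0.841310)·(-0.406422)/(-15.460310) = 3.515694;  |Δ| = 0.022116
F(3.515694) = -0.092723
u_4 = 3.515694 − (-0.092723)·(0.022116)/(0.748587) = 3.518434;  |Δ| = 0.002739
F(3.518434) = 0.000717
u_5 = 3.518434 − 0.000717·(0.002739)/(0.093440) = 3.518413;  |Δ| = 0.000021
|u_5 − u_4| = 0.000021 < 0.0001

n = 5, u_n = 3.5184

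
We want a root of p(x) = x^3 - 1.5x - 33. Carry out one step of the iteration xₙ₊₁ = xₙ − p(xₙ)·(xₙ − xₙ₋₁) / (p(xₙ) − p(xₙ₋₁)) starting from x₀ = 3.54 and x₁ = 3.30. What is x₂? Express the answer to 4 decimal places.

3.3599

p(3.54) = 6.051864, p(3.30) = -2.013000
x₂ = 3.300000 − (-2.013000)·(3.300000 − 3.540000) / (-2.013000 − 6.051864) = 3.300000 − (0.483120)/(-8.064864) = 3.359904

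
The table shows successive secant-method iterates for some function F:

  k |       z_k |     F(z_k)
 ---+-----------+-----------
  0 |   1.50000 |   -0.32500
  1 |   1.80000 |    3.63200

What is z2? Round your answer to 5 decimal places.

z2 = 1.80000 − 3.63200·(1.80000 − 1.50000) / (3.63200 − (-0.32500))
   = 1.80000 − (1.0896000)/(3.9570000) = 1.5246399

1.52464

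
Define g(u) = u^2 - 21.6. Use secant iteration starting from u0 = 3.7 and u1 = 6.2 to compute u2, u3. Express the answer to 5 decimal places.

4.49899, 4.62602

g(3.7) = -7.9100000, g(6.2) = 16.8400000
u2 = 6.2000000 − 16.8400000·(6.2000000 − 3.7000000) / (16.8400000 − (-7.9100000)) = 6.2000000 − (42.1000000)/(24.7500000) = 4.4989899
g(4.4989899) = -1.3590899
u3 = 4.4989899 − (-1.3590899)·(4.4989899 − 6.2000000) / (-1.3590899 − 16.8400000) = 4.4989899 − (2.3118256)/(-18.1990899) = 4.6260196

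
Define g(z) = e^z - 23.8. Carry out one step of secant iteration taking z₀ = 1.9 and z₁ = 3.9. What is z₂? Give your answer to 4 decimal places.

2.7013

g(1.9) = -17.114106, g(3.9) = 25.602449
z₂ = 3.900000 − 25.602449·(3.900000 − 1.900000) / (25.602449 − (-17.114106)) = 3.900000 − (51.204898)/(42.716555) = 2.701287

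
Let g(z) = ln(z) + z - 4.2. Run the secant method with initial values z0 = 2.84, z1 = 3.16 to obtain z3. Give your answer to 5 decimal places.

g(2.84) = -0.3161959, g(3.16) = 0.1105720
z2 = 3.1600000 − 0.1105720·(3.1600000 − 2.8400000) / (0.1105720 − (-0.3161959)) = 3.1600000 − (0.0353830)/(0.4267680) = 3.0770907
g(3.0770907) = 0.0010752
z3 = 3.0770907 − 0.0010752·(3.0770907 − 3.1600000) / (0.0010752 − 0.1105720) = 3.0770907 − (-0.0000891)/(-0.1094968) = 3.0762765

3.07628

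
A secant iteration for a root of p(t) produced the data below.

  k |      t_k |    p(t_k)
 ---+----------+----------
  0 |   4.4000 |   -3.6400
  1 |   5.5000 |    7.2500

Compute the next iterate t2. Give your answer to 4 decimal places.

4.7677

t2 = 5.5000 − 7.2500·(5.5000 − 4.4000) / (7.2500 − (-3.6400))
   = 5.5000 − (7.975000)/(10.890000) = 4.767677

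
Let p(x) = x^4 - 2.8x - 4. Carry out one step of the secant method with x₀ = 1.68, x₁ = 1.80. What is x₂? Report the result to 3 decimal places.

p(1.68) = -0.73806, p(1.80) = 1.45760
x₂ = 1.80000 − 1.45760·(1.80000 − 1.68000) / (1.45760 − (-0.73806)) = 1.80000 − (0.17491)/(2.19566) = 1.72034

1.720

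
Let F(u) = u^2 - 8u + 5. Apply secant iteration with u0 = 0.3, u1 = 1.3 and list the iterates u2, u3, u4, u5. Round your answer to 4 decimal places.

0.7203, 0.6796, 0.6834, 0.6834

F(0.3) = 2.690000, F(1.3) = -3.710000
u2 = 1.300000 − (-3.710000)·(1.300000 − 0.300000) / (-3.710000 − 2.690000) = 1.300000 − (-3.710000)/(-6.400000) = 0.720312
F(0.720312) = -0.243650
u3 = 0.720312 − (-0.243650)·(0.720312 − 1.300000) / (-0.243650 − (-3.710000)) = 0.720312 − (0.141241)/(3.466350) = 0.679566
F(0.679566) = 0.025280
u4 = 0.679566 − 0.025280·(0.679566 − 0.720312) / (0.025280 − (-0.243650)) = 0.679566 − (-0.001030)/(0.268930) = 0.683397
F(0.683397) = -0.000141
u5 = 0.683397 − (-0.000141)·(0.683397 − 0.679566) / (-0.000141 − 0.025280) = 0.683397 − (-0.000001)/(-0.025422) = 0.683375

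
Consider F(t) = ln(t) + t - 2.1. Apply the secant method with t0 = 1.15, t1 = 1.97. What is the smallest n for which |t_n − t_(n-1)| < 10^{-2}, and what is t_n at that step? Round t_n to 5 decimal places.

n = 4, t_n = 1.61850

F(1.15) = -0.8102381, F(1.97) = 0.5480335
t2 = 1.9700000 − 0.5480335·(0.8200000)/(1.3582716) = 1.6391475;  |Δ| = 0.3308525
F(1.6391475) = 0.0333238
t3 = 1.6391475 − 0.0333238·(-0.3308525)/(-0.5147097) = 1.6177272;  |Δ| = 0.0214204
F(1.6177272) = -0.0012507
t4 = 1.6177272 − (-0.0012507)·(-0.0214204)/(-0.0345745) = 1.6185020;  |Δ| = 0.0007748
|t4 − t3| = 0.0007748 < 10^{-2}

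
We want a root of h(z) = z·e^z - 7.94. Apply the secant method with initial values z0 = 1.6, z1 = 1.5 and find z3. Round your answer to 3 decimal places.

1.601

h(1.6) = -0.01515, h(1.5) = -1.21747
z2 = 1.50000 − (-1.21747)·(1.50000 − 1.60000) / (-1.21747 − (-0.01515)) = 1.50000 − (0.12175)/(-1.20232) = 1.60126
h(1.60126) = 0.00109
z3 = 1.60126 − 0.00109·(1.60126 − 1.50000) / (0.00109 − (-1.21747)) = 1.60126 − (0.00011)/(1.21856) = 1.60117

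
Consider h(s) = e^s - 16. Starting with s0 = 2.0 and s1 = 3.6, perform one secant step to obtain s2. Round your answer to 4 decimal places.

2.4717

h(2.0) = -8.610944, h(3.6) = 20.598234
s2 = 3.600000 − 20.598234·(3.600000 − 2.000000) / (20.598234 − (-8.610944)) = 3.600000 − (32.957175)/(29.209178) = 2.471684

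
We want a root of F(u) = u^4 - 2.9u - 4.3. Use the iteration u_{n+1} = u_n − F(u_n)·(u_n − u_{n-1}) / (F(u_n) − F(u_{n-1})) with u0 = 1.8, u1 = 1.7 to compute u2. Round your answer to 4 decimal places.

F(1.8) = 0.977600, F(1.7) = -0.877900
u2 = 1.700000 − (-0.877900)·(1.700000 − 1.800000) / (-0.877900 − 0.977600) = 1.700000 − (0.087790)/(-1.855500) = 1.747313

1.7473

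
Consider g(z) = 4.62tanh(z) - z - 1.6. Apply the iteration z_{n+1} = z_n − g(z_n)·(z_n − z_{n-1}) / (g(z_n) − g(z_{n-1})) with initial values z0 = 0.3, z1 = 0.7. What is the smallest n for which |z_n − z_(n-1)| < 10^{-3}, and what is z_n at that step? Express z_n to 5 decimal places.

g(0.3) = -0.5541357, g(0.7) = 0.4921791
z2 = 0.7000000 − 0.4921791·(0.4000000)/(1.0463149) = 0.5118428;  |Δ| = 0.1881572
g(0.5118428) = 0.0659318
z3 = 0.5118428 − 0.0659318·(-0.1881572)/(-0.4262473) = 0.4827387;  |Δ| = 0.0291041
g(0.4827387) = -0.0109724
z4 = 0.4827387 − (-0.0109724)·(-0.0291041)/(-0.0769042) = 0.4868912;  |Δ| = 0.0041524
g(0.4868912) = 0.0001731
z5 = 0.4868912 − 0.0001731·(0.0041524)/(0.0111455) = 0.4868267;  |Δ| = 0.0000645
|z5 − z4| = 0.0000645 < 10^{-3}

n = 5, z_n = 0.48683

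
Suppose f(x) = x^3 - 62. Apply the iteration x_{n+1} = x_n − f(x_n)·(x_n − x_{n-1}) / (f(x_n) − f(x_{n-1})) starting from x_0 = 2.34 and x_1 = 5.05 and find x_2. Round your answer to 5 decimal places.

3.48936

f(2.34) = -49.1870960, f(5.05) = 66.7876250
x_2 = 5.0500000 − 66.7876250·(5.0500000 − 2.3400000) / (66.7876250 − (-49.1870960)) = 5.0500000 − (180.9944637)/(115.9747210) = 3.4893628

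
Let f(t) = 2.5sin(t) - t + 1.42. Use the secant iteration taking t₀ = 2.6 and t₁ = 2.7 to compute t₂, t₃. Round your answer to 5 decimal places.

2.63395, 2.63437

f(2.6) = 0.1087534, f(2.7) = -0.2115503
t₂ = 2.7000000 − (-0.2115503)·(2.7000000 − 2.6000000) / (-0.2115503 − 0.1087534) = 2.7000000 − (-0.0211550)/(-0.3203037) = 2.6339532
f(2.6339532) = 0.0013361
t₃ = 2.6339532 − 0.0013361·(2.6339532 − 2.7000000) / (0.0013361 − (-0.2115503)) = 2.6339532 − (-0.0000882)/(0.2128864) = 2.6343677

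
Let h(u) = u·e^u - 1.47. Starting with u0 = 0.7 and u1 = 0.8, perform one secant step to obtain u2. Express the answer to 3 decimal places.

h(0.7) = -0.06037, h(0.8) = 0.31043
u2 = 0.80000 − 0.31043·(0.80000 − 0.70000) / (0.31043 − (-0.06037)) = 0.80000 − (0.03104)/(0.37081) = 0.71628

0.716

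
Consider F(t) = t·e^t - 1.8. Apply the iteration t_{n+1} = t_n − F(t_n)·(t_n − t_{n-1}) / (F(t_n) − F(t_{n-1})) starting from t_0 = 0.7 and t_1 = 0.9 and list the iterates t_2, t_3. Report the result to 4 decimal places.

0.7971, 0.8043

F(0.7) = -0.390373, F(0.9) = 0.413643
t_2 = 0.900000 − 0.413643·(0.900000 − 0.700000) / (0.413643 − (-0.390373)) = 0.900000 − (0.082729)/(0.804016) = 0.797106
F(0.797106) = -0.031135
t_3 = 0.797106 − (-0.031135)·(0.797106 − 0.900000) / (-0.031135 − 0.413643) = 0.797106 − (0.003204)/(-0.444778) = 0.804309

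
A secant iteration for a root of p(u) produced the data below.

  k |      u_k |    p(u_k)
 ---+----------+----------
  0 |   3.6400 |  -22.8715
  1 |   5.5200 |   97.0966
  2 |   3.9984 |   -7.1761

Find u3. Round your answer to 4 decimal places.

4.1031

u3 = 3.9984 − (-7.1761)·(3.9984 − 5.5200) / (-7.1761 − 97.0966)
   = 3.9984 − (10.919154)/(-104.272700) = 4.103117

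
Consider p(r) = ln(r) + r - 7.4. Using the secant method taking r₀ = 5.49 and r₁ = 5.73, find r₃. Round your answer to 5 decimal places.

p(5.49) = -0.2070717, p(5.73) = 0.0757155
r₂ = 5.7300000 − 0.0757155·(5.7300000 − 5.4900000) / (0.0757155 − (-0.2070717)) = 5.7300000 − (0.0181717)/(0.2827873) = 5.6657406
p(5.6657406) = 0.0001783
r₃ = 5.6657406 − 0.0001783·(5.6657406 − 5.7300000) / (0.0001783 − 0.0757155) = 5.6657406 − (-0.0000115)/(-0.0755373) = 5.6655890

5.66559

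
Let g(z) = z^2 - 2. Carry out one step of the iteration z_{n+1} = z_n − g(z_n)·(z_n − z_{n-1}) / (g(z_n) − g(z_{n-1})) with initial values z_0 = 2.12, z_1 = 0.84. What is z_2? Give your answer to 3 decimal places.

g(2.12) = 2.49440, g(0.84) = -1.29440
z_2 = 0.84000 − (-1.29440)·(0.84000 − 2.12000) / (-1.29440 − 2.49440) = 0.84000 − (1.65683)/(-3.78880) = 1.27730

1.277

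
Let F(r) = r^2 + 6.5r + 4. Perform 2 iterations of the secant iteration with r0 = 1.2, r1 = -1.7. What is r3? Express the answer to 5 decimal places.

-0.60334

F(1.2) = 13.2400000, F(-1.7) = -4.1600000
r2 = -1.7000000 − (-4.1600000)·(-1.7000000 − 1.2000000) / (-4.1600000 − 13.2400000) = -1.7000000 − (12.0640000)/(-17.4000000) = -1.0066667
F(-1.0066667) = -1.5299556
r3 = -1.0066667 − (-1.5299556)·(-1.0066667 − (-1.7000000)) / (-1.5299556 − (-4.1600000)) = -1.0066667 − (-1.0607692)/(2.6300444) = -0.6033392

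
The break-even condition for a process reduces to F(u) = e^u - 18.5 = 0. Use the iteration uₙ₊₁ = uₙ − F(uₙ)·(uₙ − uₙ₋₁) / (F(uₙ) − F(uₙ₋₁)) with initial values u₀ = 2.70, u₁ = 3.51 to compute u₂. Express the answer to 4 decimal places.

2.8579

F(2.70) = -3.620268, F(3.51) = 14.948268
u₂ = 3.510000 − 14.948268·(3.510000 − 2.700000) / (14.948268 − (-3.620268)) = 3.510000 − (12.108097)/(18.568536) = 2.857924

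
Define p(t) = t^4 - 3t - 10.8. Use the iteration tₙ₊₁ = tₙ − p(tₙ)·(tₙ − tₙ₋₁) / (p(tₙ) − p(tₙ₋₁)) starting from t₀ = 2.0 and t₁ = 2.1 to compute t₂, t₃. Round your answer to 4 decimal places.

p(2.0) = -0.800000, p(2.1) = 2.348100
t₂ = 2.100000 − 2.348100·(2.100000 − 2.000000) / (2.348100 − (-0.800000)) = 2.100000 − (0.234810)/(3.148100) = 2.025412
p(2.025412) = -0.047417
t₃ = 2.025412 − (-0.047417)·(2.025412 − 2.100000) / (-0.047417 − 2.348100) = 2.025412 − (0.003537)/(-2.395517) = 2.026889

2.0254, 2.0269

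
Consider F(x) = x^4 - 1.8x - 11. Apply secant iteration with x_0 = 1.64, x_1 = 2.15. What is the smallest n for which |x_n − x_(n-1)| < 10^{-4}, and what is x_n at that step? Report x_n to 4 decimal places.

F(1.64) = -6.718052, F(2.15) = 6.497506
x_2 = 2.150000 − 6.497506·(0.510000)/(13.215558) = 1.899256;  |Δ| = 0.250744
F(1.899256) = -1.406973
x_3 = 1.899256 − (-1.406973)·(-0.250744)/(-7.904480) = 1.943887;  |Δ| = 0.044632
F(1.943887) = -0.220440
x_4 = 1.943887 − (-0.220440)·(0.044632)/(1.186533) = 1.952179;  |Δ| = 0.008292
F(1.952179) = 0.009826
x_5 = 1.952179 − 0.009826·(0.008292)/(0.230267) = 1.951825;  |Δ| = 0.000354
F(1.951825) = -0.000064
x_6 = 1.951825 − (-0.000064)·(-0.000354)/(-0.009890) = 1.951828;  |Δ| = 0.000002
|x_6 − x_5| = 0.000002 < 10^{-4}

n = 6, x_n = 1.9518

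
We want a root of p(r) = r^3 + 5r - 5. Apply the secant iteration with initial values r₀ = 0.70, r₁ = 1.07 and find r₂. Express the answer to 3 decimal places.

0.857

p(0.70) = -1.15700, p(1.07) = 1.57504
r₂ = 1.07000 − 1.57504·(1.07000 − 0.70000) / (1.57504 − (-1.15700)) = 1.07000 − (0.58277)/(2.73204) = 0.85669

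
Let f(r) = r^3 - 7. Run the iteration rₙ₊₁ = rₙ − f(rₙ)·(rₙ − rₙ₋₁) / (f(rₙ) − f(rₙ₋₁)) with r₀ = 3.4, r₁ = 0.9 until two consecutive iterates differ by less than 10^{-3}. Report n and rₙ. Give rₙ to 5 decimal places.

n = 8, rₙ = 1.91293

f(3.4) = 32.3040000, f(0.9) = -6.2710000
r₂ = 0.9000000 − (-6.2710000)·(-2.5000000)/(-38.5750000) = 1.3064161;  |Δ| = 0.4064161
f(1.3064161) = -4.7703097
r₃ = 1.3064161 − (-4.7703097)·(0.4064161)/(1.5006903) = 2.5983086;  |Δ| = 1.2918925
f(2.5983086) = 10.5417200
r₄ = 2.5983086 − 10.5417200·(1.2918925)/(15.3120297) = 1.7088923;  |Δ| = 0.8894163
f(1.7088923) = -2.0095002
r₅ = 1.7088923 − (-2.0095002)·(-0.8894163)/(-12.5512202) = 1.8512913;  |Δ| = 0.1423991
f(1.8512913) = -0.6551069
r₆ = 1.8512913 − (-0.6551069)·(0.1423991)/(1.3543932) = 1.9201684;  |Δ| = 0.0688771
f(1.9201684) = 0.0797505
r₇ = 1.9201684 − 0.0797505·(0.0688771)/(0.7348575) = 1.9126935;  |Δ| = 0.0074749
f(1.9126935) = -0.0026089
r₈ = 1.9126935 − (-0.0026089)·(-0.0074749)/(-0.0823594) = 1.9129303;  |Δ| = 0.0002368
|r₈ − r₇| = 0.0002368 < 10^{-3}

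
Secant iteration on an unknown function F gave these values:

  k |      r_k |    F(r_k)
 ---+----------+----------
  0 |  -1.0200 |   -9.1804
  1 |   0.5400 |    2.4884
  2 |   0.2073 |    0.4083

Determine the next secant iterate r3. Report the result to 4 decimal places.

r3 = 0.2073 − 0.4083·(0.2073 − 0.5400) / (0.4083 − 2.4884)
   = 0.2073 − (-0.135841)/(-2.080100) = 0.141995

0.1420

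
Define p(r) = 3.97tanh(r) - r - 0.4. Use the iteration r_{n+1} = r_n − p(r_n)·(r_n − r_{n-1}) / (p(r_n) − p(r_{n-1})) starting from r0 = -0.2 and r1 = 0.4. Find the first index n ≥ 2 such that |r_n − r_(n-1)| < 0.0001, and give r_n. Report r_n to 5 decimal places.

p(-0.2) = -0.9835800, p(0.4) = 0.7083974
r2 = 0.4000000 − 0.7083974·(0.6000000)/(1.6919774) = 0.1487919;  |Δ| = 0.2512081
p(0.1487919) = 0.0375910
r3 = 0.1487919 − 0.0375910·(-0.2512081)/(-0.6708064) = 0.1347146;  |Δ| = 0.0140773
p(0.1347146) = -0.0031097
r4 = 0.1347146 − (-0.0031097)·(-0.0140773)/(-0.0407007) = 0.1357901;  |Δ| = 0.0010756
p(0.1357901) = 0.0000076
r5 = 0.1357901 − 0.0000076·(0.0010756)/(0.0031173) = 0.1357875;  |Δ| = 0.0000026
|r5 − r4| = 0.0000026 < 0.0001

n = 5, r_n = 0.13579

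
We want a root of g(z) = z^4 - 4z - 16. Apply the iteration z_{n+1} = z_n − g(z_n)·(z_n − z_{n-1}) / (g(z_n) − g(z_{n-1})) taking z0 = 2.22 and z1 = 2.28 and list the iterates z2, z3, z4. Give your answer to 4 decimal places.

2.2342, 2.2347, 2.2347

g(2.22) = -0.590873, g(2.28) = 1.903363
z2 = 2.280000 − 1.903363·(2.280000 − 2.220000) / (1.903363 − (-0.590873)) = 2.280000 − (0.114202)/(2.494236) = 2.234214
g(2.234214) = -0.019676
z3 = 2.234214 − (-0.019676)·(2.234214 − 2.280000) / (-0.019676 − 1.903363) = 2.234214 − (0.000901)/(-1.923039) = 2.234682
g(2.234682) = -0.000645
z4 = 2.234682 − (-0.000645)·(2.234682 − 2.234214) / (-0.000645 − (-0.019676)) = 2.234682 − (0.000000)/(0.019031) = 2.234698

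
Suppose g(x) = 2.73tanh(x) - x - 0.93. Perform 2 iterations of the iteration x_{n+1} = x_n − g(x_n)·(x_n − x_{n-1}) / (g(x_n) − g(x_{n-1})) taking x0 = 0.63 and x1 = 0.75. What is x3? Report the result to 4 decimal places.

0.6733

g(0.63) = -0.036517, g(0.75) = 0.053957
x2 = 0.750000 − 0.053957·(0.750000 − 0.630000) / (0.053957 − (-0.036517)) = 0.750000 − (0.006475)/(0.090474) = 0.678435
g(0.678435) = 0.003633
x3 = 0.678435 − 0.003633·(0.678435 − 0.750000) / (0.003633 − 0.053957) = 0.678435 − (-0.000260)/(-0.050324) = 0.673269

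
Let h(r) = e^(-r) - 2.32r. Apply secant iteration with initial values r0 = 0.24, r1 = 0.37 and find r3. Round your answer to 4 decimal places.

h(0.24) = 0.229828, h(0.37) = -0.167666
r2 = 0.370000 − (-0.167666)·(0.370000 − 0.240000) / (-0.167666 − 0.229828) = 0.370000 − (-0.021797)/(-0.397494) = 0.315165
h(0.315165) = -0.001514
r3 = 0.315165 − (-0.001514)·(0.315165 − 0.370000) / (-0.001514 − (-0.167666)) = 0.315165 − (0.000083)/(0.166151) = 0.314665

0.3147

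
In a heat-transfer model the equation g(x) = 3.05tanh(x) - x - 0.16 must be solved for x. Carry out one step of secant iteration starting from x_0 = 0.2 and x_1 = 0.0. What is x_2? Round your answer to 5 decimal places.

g(0.2) = 0.2419947, g(0.0) = -0.1600000
x_2 = 0.0000000 − (-0.1600000)·(0.0000000 − 0.2000000) / (-0.1600000 − 0.2419947) = 0.0000000 − (0.0320000)/(-0.4019947) = 0.0796030

0.07960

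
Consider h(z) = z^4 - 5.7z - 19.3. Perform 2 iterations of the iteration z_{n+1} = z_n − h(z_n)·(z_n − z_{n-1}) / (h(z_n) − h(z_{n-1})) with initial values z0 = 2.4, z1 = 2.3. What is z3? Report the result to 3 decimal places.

2.396

h(2.4) = 0.19760, h(2.3) = -4.42590
z2 = 2.30000 − (-4.42590)·(2.30000 − 2.40000) / (-4.42590 − 0.19760) = 2.30000 − (0.44259)/(-4.62350) = 2.39573
h(2.39573) = -0.01373
z3 = 2.39573 − (-0.01373)·(2.39573 − 2.30000) / (-0.01373 − (-4.42590)) = 2.39573 − (-0.00131)/(4.41217) = 2.39602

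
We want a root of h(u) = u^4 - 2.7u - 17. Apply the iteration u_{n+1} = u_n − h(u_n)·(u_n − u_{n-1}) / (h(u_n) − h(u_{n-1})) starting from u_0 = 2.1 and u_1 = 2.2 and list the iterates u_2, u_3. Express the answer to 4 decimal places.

2.1869, 2.1877

h(2.1) = -3.221900, h(2.2) = 0.485600
u_2 = 2.200000 − 0.485600·(2.200000 − 2.100000) / (0.485600 − (-3.221900)) = 2.200000 − (0.048560)/(3.707500) = 2.186902
h(2.186902) = -0.031934
u_3 = 2.186902 − (-0.031934)·(2.186902 − 2.200000) / (-0.031934 − 0.485600) = 2.186902 − (0.000418)/(-0.517534) = 2.187710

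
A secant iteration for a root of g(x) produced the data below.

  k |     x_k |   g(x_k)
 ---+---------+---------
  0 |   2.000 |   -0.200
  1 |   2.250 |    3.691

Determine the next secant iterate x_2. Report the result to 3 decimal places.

x_2 = 2.250 − 3.691·(2.250 − 2.000) / (3.691 − (-0.200))
   = 2.250 − (0.92275)/(3.89100) = 2.01285

2.013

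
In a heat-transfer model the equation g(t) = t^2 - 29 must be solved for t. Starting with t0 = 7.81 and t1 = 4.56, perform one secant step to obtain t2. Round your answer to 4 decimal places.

5.2234

g(7.81) = 31.996100, g(4.56) = -8.206400
t2 = 4.560000 − (-8.206400)·(4.560000 − 7.810000) / (-8.206400 − 31.996100) = 4.560000 − (26.670800)/(-40.202500) = 5.223411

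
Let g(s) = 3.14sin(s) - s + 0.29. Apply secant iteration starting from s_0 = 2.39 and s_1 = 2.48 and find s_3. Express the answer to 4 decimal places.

2.4033

g(2.39) = 0.044002, g(2.48) = -0.260865
s_2 = 2.480000 − (-0.260865)·(2.480000 − 2.390000) / (-0.260865 − 0.044002) = 2.480000 − (-0.023478)/(-0.304867) = 2.402990
g(2.402990) = 0.001032
s_3 = 2.402990 − 0.001032·(2.402990 − 2.480000) / (0.001032 − (-0.260865)) = 2.402990 − (-0.000079)/(0.261897) = 2.403293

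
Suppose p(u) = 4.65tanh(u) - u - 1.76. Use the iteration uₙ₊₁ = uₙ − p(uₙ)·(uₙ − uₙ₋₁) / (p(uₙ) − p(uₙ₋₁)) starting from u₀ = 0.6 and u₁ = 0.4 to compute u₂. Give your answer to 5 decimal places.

p(0.6) = 0.1372805, p(0.4) = -0.3932373
u₂ = 0.4000000 − (-0.3932373)·(0.4000000 − 0.6000000) / (-0.3932373 − 0.1372805) = 0.4000000 − (0.0786475)/(-0.5305178) = 0.5482466

0.54825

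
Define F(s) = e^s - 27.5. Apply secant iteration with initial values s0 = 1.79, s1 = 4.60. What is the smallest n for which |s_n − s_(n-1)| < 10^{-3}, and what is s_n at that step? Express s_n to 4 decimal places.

n = 8, s_n = 3.3142

F(1.79) = -21.510548, F(4.60) = 71.984316
s2 = 4.600000 − 71.984316·(2.810000)/(93.494863) = 2.436502;  |Δ| = 2.163498
F(2.436502) = -16.067019
s3 = 2.436502 − (-16.067019)·(-2.163498)/(-88.051335) = 2.831283;  |Δ| = 0.394781
F(2.831283) = -10.532787
s4 = 2.831283 − (-10.532787)·(0.394781)/(5.534232) = 3.582632;  |Δ| = 0.751349
F(3.582632) = 8.468079
s5 = 3.582632 − 8.468079·(0.751349)/(19.000866) = 3.247780;  |Δ| = 0.334852
F(3.247780) = -1.766861
s6 = 3.247780 − (-1.766861)·(-0.334852)/(-10.234941) = 3.305585;  |Δ| = 0.057806
F(3.305585) = -0.235506
s7 = 3.305585 − (-0.235506)·(0.057806)/(1.531355) = 3.314475;  |Δ| = 0.008890
F(3.314475) = 0.007953
s8 = 3.314475 − 0.007953·(0.008890)/(0.243459) = 3.314185;  |Δ| = 0.000290
|s8 − s7| = 0.000290 < 10^{-3}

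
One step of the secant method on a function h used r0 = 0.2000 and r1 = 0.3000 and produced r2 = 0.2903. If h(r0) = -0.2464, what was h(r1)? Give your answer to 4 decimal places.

The secant line through (0.2000, -0.2464) and (0.3000, h(r1)) crosses zero at r2 = 0.2903.
So (0.2000, -0.2464), (0.3000, h(r1)), (0.2903, 0) are collinear:
h(r1) = -0.2464 · (0.3000 − 0.2903) / (0.2000 − 0.2903) = -0.2464 · (0.009700)/(-0.090300) = 0.026468

0.0265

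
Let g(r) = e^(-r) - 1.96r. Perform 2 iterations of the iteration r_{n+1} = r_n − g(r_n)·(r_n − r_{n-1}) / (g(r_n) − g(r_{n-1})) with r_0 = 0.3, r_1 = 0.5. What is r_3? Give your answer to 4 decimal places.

0.3570

g(0.3) = 0.152818, g(0.5) = -0.373469
r_2 = 0.500000 − (-0.373469)·(0.500000 − 0.300000) / (-0.373469 − 0.152818) = 0.500000 − (-0.074694)/(-0.526288) = 0.358074
g(0.358074) = -0.002804
r_3 = 0.358074 − (-0.002804)·(0.358074 − 0.500000) / (-0.002804 − (-0.373469)) = 0.358074 − (0.000398)/(0.370666) = 0.357000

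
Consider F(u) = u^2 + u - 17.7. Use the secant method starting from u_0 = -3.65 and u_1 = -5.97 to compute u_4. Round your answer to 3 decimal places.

F(-3.65) = -8.02750, F(-5.97) = 11.97090
u_2 = -5.97000 − 11.97090·(-5.97000 − (-3.65000)) / (11.97090 − (-8.02750)) = -5.97000 − (-27.77249)/(19.99840) = -4.58126
F(-4.58126) = -1.29328
u_3 = -4.58126 − (-1.29328)·(-4.58126 − (-5.97000)) / (-1.29328 − 11.97090) = -4.58126 − (-1.79602)/(-13.26418) = -4.71667
F(-4.71667) = -0.16971
u_4 = -4.71667 − (-0.16971)·(-4.71667 − (-4.58126)) / (-0.16971 − (-1.29328)) = -4.71667 − (0.02298)/(1.12357) = -4.73712

-4.737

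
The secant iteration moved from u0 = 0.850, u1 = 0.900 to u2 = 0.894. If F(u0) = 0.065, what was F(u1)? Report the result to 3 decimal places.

-0.009

The secant line through (0.850, 0.065) and (0.900, F(u1)) crosses zero at u2 = 0.894.
So (0.850, 0.065), (0.900, F(u1)), (0.894, 0) are collinear:
F(u1) = 0.065 · (0.900 − 0.894) / (0.850 − 0.894) = 0.065 · (0.00600)/(-0.04400) = -0.00886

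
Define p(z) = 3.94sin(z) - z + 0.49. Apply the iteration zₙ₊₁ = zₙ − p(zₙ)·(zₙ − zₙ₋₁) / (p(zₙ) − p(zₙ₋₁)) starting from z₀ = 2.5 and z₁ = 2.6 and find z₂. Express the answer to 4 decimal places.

2.5815

p(2.5) = 0.347980, p(2.6) = -0.078925
z₂ = 2.600000 − (-0.078925)·(2.600000 − 2.500000) / (-0.078925 − 0.347980) = 2.600000 − (-0.007892)/(-0.426905) = 2.581512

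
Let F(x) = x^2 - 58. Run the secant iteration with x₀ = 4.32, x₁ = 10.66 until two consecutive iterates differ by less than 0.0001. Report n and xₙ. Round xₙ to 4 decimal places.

F(4.32) = -39.337600, F(10.66) = 55.635600
x₂ = 10.660000 − 55.635600·(6.340000)/(94.973200) = 6.946008;  |Δ| = 3.713992
F(6.946008) = -9.752973
x₃ = 6.946008 − (-9.752973)·(-3.713992)/(-65.388573) = 7.499965;  |Δ| = 0.553957
F(7.499965) = -1.750524
x₄ = 7.499965 − (-1.750524)·(0.553957)/(8.002449) = 7.621142;  |Δ| = 0.121177
F(7.621142) = 0.081811
x₅ = 7.621142 − 0.081811·(0.121177)/(1.832335) = 7.615732;  |Δ| = 0.005410
F(7.615732) = -0.000626
x₆ = 7.615732 − (-0.000626)·(-0.005410)/(-0.082437) = 7.615773;  |Δ| = 0.000041
|x₆ − x₅| = 0.000041 < 0.0001

n = 6, xₙ = 7.6158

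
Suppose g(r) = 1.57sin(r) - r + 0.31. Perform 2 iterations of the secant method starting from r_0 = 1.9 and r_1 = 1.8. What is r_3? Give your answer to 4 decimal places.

1.8283

g(1.9) = -0.104309, g(1.8) = 0.038941
r_2 = 1.800000 − 0.038941·(1.800000 − 1.900000) / (0.038941 − (-0.104309)) = 1.800000 − (-0.003894)/(0.143250) = 1.827184
g(1.827184) = 0.001497
r_3 = 1.827184 − 0.001497·(1.827184 − 1.800000) / (0.001497 − 0.038941) = 1.827184 − (0.000041)/(-0.037444) = 1.828270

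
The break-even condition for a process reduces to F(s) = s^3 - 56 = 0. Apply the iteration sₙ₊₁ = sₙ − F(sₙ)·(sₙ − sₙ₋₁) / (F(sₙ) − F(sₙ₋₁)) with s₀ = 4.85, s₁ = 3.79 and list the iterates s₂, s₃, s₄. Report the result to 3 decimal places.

3.818, 3.826, 3.826

F(4.85) = 58.08412, F(3.79) = -1.56006
s₂ = 3.79000 − (-1.56006)·(3.79000 − 4.85000) / (-1.56006 − 58.08412) = 3.79000 − (1.65366)/(-59.64419) = 3.81773
F(3.81773) = -0.35654
s₃ = 3.81773 − (-0.35654)·(3.81773 − 3.79000) / (-0.35654 − (-1.56006)) = 3.81773 − (-0.00989)/(1.20352) = 3.82594
F(3.82594) = 0.00338
s₄ = 3.82594 − 0.00338·(3.82594 − 3.81773) / (0.00338 − (-0.35654)) = 3.82594 − (0.00003)/(0.35992) = 3.82586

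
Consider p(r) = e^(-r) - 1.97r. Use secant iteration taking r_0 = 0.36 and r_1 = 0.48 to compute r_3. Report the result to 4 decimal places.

0.3557

p(0.36) = -0.011524, p(0.48) = -0.326817
r_2 = 0.480000 − (-0.326817)·(0.480000 − 0.360000) / (-0.326817 − (-0.011524)) = 0.480000 − (-0.039218)/(-0.315293) = 0.355614
p(0.355614) = 0.000183
r_3 = 0.355614 − 0.000183·(0.355614 − 0.480000) / (0.000183 − (-0.326817)) = 0.355614 − (-0.000023)/(0.327000) = 0.355684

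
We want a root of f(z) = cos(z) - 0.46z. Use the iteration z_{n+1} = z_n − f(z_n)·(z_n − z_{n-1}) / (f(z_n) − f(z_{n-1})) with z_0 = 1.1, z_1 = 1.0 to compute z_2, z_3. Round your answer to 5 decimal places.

1.06051, 1.06096

f(1.1) = -0.0524039, f(1.0) = 0.0803023
z_2 = 1.0000000 − 0.0803023·(1.0000000 − 1.1000000) / (0.0803023 − (-0.0524039)) = 1.0000000 − (-0.0080302)/(0.1327062) = 1.0605114
f(1.0605114) = 0.0005907
z_3 = 1.0605114 − 0.0005907·(1.0605114 − 1.0000000) / (0.0005907 − 0.0803023) = 1.0605114 − (0.0000357)/(-0.0797116) = 1.0609598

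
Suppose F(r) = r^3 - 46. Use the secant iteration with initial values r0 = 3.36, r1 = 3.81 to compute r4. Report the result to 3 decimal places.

F(3.36) = -8.06694, F(3.81) = 9.30634
r2 = 3.81000 − 9.30634·(3.81000 − 3.36000) / (9.30634 − (-8.06694)) = 3.81000 − (4.18785)/(17.37329) = 3.56895
F(3.56895) = -0.54089
r3 = 3.56895 − (-0.54089)·(3.56895 − 3.81000) / (-0.54089 − 9.30634) = 3.56895 − (0.13038)/(-9.84723) = 3.58219
F(3.58219) = -0.03306
r4 = 3.58219 − (-0.03306)·(3.58219 − 3.56895) / (-0.03306 − (-0.54089)) = 3.58219 − (-0.00044)/(0.50783) = 3.58305

3.583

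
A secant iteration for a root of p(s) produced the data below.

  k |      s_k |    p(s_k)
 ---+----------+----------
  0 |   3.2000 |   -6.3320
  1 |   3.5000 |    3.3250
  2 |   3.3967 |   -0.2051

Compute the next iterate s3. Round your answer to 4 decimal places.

3.4027

s3 = 3.3967 − (-0.2051)·(3.3967 − 3.5000) / (-0.2051 − 3.3250)
   = 3.3967 − (0.021187)/(-3.530100) = 3.402702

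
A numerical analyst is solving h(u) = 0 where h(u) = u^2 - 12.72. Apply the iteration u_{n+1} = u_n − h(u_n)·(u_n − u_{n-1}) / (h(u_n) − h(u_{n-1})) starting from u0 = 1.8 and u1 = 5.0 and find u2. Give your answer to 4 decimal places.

3.1941

h(1.8) = -9.480000, h(5.0) = 12.280000
u2 = 5.000000 − 12.280000·(5.000000 − 1.800000) / (12.280000 − (-9.480000)) = 5.000000 − (39.296000)/(21.760000) = 3.194118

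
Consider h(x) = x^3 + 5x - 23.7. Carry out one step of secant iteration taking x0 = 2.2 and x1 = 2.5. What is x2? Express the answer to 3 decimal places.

2.295

h(2.2) = -2.05200, h(2.5) = 4.42500
x2 = 2.50000 − 4.42500·(2.50000 − 2.20000) / (4.42500 − (-2.05200)) = 2.50000 − (1.32750)/(6.47700) = 2.29504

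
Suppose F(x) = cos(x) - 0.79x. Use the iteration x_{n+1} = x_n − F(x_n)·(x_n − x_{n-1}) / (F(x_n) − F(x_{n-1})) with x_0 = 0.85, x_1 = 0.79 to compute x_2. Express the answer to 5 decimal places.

F(0.85) = -0.0115169, F(0.79) = 0.0797453
x_2 = 0.7900000 − 0.0797453·(0.7900000 − 0.8500000) / (0.0797453 − (-0.0115169)) = 0.7900000 − (-0.0047847)/(0.0912622) = 0.8424283

0.84243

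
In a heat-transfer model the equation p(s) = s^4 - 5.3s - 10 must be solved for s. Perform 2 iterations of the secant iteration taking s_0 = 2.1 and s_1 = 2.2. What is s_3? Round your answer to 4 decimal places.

p(2.1) = -1.681900, p(2.2) = 1.765600
s_2 = 2.200000 − 1.765600·(2.200000 − 2.100000) / (1.765600 − (-1.681900)) = 2.200000 − (0.176560)/(3.447500) = 2.148786
p(2.148786) = -0.069277
s_3 = 2.148786 − (-0.069277)·(2.148786 − 2.200000) / (-0.069277 − 1.765600) = 2.148786 − (0.003548)/(-1.834877) = 2.150720

2.1507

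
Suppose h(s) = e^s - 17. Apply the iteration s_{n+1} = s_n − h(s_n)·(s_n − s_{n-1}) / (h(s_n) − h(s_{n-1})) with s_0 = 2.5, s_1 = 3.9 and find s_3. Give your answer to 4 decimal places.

2.7652

h(2.5) = -4.817506, h(3.9) = 32.402449
s_2 = 3.900000 − 32.402449·(3.900000 − 2.500000) / (32.402449 − (-4.817506)) = 3.900000 − (45.363429)/(37.219955) = 2.681207
h(2.681207) = -2.397295
s_3 = 2.681207 − (-2.397295)·(2.681207 − 3.900000) / (-2.397295 − 32.402449) = 2.681207 − (2.921807)/(-34.799744) = 2.765167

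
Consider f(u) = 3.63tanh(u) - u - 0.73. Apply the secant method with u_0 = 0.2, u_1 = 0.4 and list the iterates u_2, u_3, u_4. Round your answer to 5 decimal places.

0.29229, 0.28802, 0.28823

f(0.2) = -0.2135276, f(0.4) = 0.2492147
u_2 = 0.4000000 − 0.2492147·(0.4000000 − 0.2000000) / (0.2492147 − (-0.2135276)) = 0.4000000 − (0.0498429)/(0.4627423) = 0.2922879
f(0.2922879) = 0.0095005
u_3 = 0.2922879 − 0.0095005·(0.2922879 − 0.4000000) / (0.0095005 − 0.2492147) = 0.2922879 − (-0.0010233)/(-0.2397142) = 0.2880190
f(0.2880190) = -0.0004920
u_4 = 0.2880190 − (-0.0004920)·(0.2880190 − 0.2922879) / (-0.0004920 − 0.0095005) = 0.2880190 − (0.0000021)/(-0.0099925) = 0.2882292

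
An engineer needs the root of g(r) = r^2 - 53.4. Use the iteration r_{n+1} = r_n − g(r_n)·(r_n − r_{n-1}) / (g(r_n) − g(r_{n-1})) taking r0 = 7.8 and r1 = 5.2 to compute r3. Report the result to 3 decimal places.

7.321

g(7.8) = 7.44000, g(5.2) = -26.36000
r2 = 5.20000 − (-26.36000)·(5.20000 − 7.80000) / (-26.36000 − 7.44000) = 5.20000 − (68.53600)/(-33.80000) = 7.22769
g(7.22769) = -1.16046
r3 = 7.22769 − (-1.16046)·(7.22769 − 5.20000) / (-1.16046 − (-26.36000)) = 7.22769 − (-2.35306)/(25.19954) = 7.32107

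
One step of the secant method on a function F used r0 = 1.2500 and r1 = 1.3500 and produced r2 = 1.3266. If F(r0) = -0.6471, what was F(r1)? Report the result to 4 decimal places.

0.1977

The secant line through (1.2500, -0.6471) and (1.3500, F(r1)) crosses zero at r2 = 1.3266.
So (1.2500, -0.6471), (1.3500, F(r1)), (1.3266, 0) are collinear:
F(r1) = -0.6471 · (1.3500 − 1.3266) / (1.2500 − 1.3266) = -0.6471 · (0.023400)/(-0.076600) = 0.197678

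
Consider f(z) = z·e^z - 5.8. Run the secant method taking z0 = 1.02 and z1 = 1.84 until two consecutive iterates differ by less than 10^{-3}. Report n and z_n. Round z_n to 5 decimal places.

f(1.02) = -2.9713413, f(1.84) = 5.7856304
z2 = 1.8400000 − 5.7856304·(0.8200000)/(8.7569717) = 1.2982354;  |Δ| = 0.5417646
f(1.2982354) = -1.0447873
z3 = 1.2982354 − (-1.0447873)·(-0.5417646)/(-6.8304177) = 1.3811043;  |Δ| = 0.0828688
f(1.3811043) = -0.3041809
z4 = 1.3811043 − (-0.3041809)·(0.0828688)/(0.7406064) = 1.4151400;  |Δ| = 0.0340358
f(1.4151400) = 0.0262207
z5 = 1.4151400 − 0.0262207·(0.0340358)/(0.3304016) = 1.4124390;  |Δ| = 0.0027011
f(1.4124390) = -0.0005857
z6 = 1.4124390 − (-0.0005857)·(-0.0027011)/(-0.0268064) = 1.4124980;  |Δ| = 0.0000590
|z6 − z5| = 0.0000590 < 10^{-3}

n = 6, z_n = 1.41250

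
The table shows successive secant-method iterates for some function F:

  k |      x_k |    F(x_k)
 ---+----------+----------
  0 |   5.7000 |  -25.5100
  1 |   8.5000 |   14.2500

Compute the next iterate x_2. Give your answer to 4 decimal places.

7.4965

x_2 = 8.5000 − 14.2500·(8.5000 − 5.7000) / (14.2500 − (-25.5100))
   = 8.5000 − (39.900000)/(39.760000) = 7.496479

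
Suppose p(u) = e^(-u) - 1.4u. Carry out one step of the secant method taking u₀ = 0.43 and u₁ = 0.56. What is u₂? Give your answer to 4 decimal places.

0.4541

p(0.43) = 0.048509, p(0.56) = -0.212791
u₂ = 0.560000 − (-0.212791)·(0.560000 − 0.430000) / (-0.212791 − 0.048509) = 0.560000 − (-0.027663)/(-0.261300) = 0.454134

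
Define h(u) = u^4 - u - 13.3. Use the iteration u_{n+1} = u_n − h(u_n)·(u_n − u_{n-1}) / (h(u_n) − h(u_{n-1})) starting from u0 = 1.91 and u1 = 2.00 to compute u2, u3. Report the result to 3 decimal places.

1.976, 1.977

h(1.91) = -1.90137, h(2.00) = 0.70000
u2 = 2.00000 − 0.70000·(2.00000 − 1.91000) / (0.70000 − (-1.90137)) = 2.00000 − (0.06300)/(2.60137) = 1.97578
h(1.97578) = -0.03680
u3 = 1.97578 − (-0.03680)·(1.97578 − 2.00000) / (-0.03680 − 0.70000) = 1.97578 − (0.00089)/(-0.73680) = 1.97699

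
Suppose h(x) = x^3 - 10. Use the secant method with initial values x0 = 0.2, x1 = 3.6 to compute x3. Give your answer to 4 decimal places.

1.4643

h(0.2) = -9.992000, h(3.6) = 36.656000
x2 = 3.600000 − 36.656000·(3.600000 − 0.200000) / (36.656000 − (-9.992000)) = 3.600000 − (124.630400)/(46.648000) = 0.928280
h(0.928280) = -9.200098
x3 = 0.928280 − (-9.200098)·(0.928280 − 3.600000) / (-9.200098 − 36.656000) = 0.928280 − (24.580087)/(-45.856098) = 1.464306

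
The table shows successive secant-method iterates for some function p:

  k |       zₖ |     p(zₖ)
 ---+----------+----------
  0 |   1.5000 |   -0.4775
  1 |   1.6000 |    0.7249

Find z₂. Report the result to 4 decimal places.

1.5397

z₂ = 1.6000 − 0.7249·(1.6000 − 1.5000) / (0.7249 − (-0.4775))
   = 1.6000 − (0.072490)/(1.202400) = 1.539712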